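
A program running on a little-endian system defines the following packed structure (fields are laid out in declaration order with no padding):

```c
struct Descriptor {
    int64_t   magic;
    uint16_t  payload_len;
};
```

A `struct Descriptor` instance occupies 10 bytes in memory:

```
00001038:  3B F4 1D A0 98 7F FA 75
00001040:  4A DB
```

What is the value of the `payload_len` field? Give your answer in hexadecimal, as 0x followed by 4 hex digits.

`payload_len` follows `magic` (8 bytes), so it starts at byte offset 8 and occupies 2 bytes.
Bytes at offsets 8..9: 4A DB.
In little-endian order the low byte comes first in memory.
Reassemble most-significant byte first: DB 4A → 0xDB4A.

0xDB4A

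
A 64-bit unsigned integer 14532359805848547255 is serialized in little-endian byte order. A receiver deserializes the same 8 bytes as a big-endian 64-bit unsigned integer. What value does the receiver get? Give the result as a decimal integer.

13217999379078622665

14532359805848547255 in 64-bit hexadecimal is 0xC9AD503F67C46FB7.
Stored little-endian, the bytes at ascending addresses are B7 6F C4 67 3F 50 AD C9.
Read back as big-endian, the last byte is least significant, giving 0xB76FC4673F50ADC9.
0xB76FC4673F50ADC9 = 13217999379078622665.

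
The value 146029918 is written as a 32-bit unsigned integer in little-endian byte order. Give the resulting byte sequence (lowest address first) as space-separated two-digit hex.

5E 3D B4 08

146029918 in hexadecimal, padded to 32 bits, is 0x08B43D5E.
Split into bytes (most-significant first): 08 B4 3D 5E.
Little-endian: lowest address holds the least-significant byte.
So at ascending addresses the bytes are 5E 3D B4 08.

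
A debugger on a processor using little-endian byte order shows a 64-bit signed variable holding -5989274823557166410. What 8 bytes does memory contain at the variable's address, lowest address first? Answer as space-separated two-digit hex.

Two's complement of -5989274823557166410 in 64 bits: 5989274823557166410 = 0x531E2DB83050B54A; invert → 0xACE1D247CFAF4AB5; add 1 → 0xACE1D247CFAF4AB6.
Split into bytes (most-significant first): AC E1 D2 47 CF AF 4A B6.
In little-endian order the low byte comes first in memory.
So at ascending addresses the bytes are B6 4A AF CF 47 D2 E1 AC.

B6 4A AF CF 47 D2 E1 AC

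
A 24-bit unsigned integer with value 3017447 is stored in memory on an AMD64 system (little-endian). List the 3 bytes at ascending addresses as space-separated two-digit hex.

3017447 in hexadecimal, padded to 24 bits, is 0x2E0AE7.
Split into bytes (most-significant first): 2E 0A E7.
Little-endian stores the least-significant byte at the lowest address.
So at ascending addresses the bytes are E7 0A 2E.

E7 0A 2E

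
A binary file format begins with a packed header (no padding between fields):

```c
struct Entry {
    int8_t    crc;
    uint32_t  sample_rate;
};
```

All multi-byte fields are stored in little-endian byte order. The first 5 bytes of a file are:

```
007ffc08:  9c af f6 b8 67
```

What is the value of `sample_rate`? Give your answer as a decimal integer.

1740175023

`sample_rate` follows `crc` (1 byte), so it starts at byte offset 1 and occupies 4 bytes.
Bytes at offsets 1..4: AF F6 B8 67.
Little-endian: lowest address holds the least-significant byte.
Reassemble most-significant byte first: 67 B8 F6 AF → 0x67B8F6AF.
0x67B8F6AF = 1740175023.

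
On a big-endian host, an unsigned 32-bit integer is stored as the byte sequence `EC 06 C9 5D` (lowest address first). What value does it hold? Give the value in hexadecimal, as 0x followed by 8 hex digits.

Big-endian: lowest address holds the most-significant byte.
The bytes are already most-significant first: 0xEC06C95D.

0xEC06C95D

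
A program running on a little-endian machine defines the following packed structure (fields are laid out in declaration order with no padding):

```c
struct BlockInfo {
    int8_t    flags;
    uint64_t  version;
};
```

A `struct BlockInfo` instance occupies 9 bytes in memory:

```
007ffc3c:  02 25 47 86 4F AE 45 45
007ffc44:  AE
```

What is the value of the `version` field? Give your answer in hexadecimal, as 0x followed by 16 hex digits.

`version` follows `flags` (1 byte), so it starts at byte offset 1 and occupies 8 bytes.
Bytes at offsets 1..8: 25 47 86 4F AE 45 45 AE.
Little-endian: lowest address holds the least-significant byte.
Reassemble most-significant byte first: AE 45 45 AE 4F 86 47 25 → 0xAE4545AE4F864725.

0xAE4545AE4F864725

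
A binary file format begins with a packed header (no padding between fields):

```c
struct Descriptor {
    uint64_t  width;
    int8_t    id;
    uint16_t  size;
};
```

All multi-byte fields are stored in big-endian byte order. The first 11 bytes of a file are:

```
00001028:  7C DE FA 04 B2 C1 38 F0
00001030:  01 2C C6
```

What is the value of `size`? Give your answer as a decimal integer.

`size` follows `width` (8 B), `id` (1 B), so it starts at offset 8 + 1 = 9 and occupies 2 bytes.
Bytes at offsets 9..10: 2C C6.
Big-endian: lowest address holds the most-significant byte.
The bytes are already most-significant first: 0x2CC6.
0x2CC6 = 11462.

11462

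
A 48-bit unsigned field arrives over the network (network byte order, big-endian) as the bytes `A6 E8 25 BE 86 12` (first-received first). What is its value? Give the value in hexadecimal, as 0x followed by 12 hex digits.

0xA6E825BE8612

In big-endian order the high byte comes first in memory.
The bytes are already most-significant first: 0xA6E825BE8612.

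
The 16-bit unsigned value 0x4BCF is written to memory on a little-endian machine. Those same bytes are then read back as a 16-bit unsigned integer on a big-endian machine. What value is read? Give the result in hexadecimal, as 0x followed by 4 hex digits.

0xCF4B

Stored little-endian, the bytes at ascending addresses are CF 4B.
Read back as big-endian, the last byte is least significant, giving 0xCF4B.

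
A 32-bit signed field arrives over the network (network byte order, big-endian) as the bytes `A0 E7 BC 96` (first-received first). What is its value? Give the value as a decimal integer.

-1595425642

Big-endian stores the most-significant byte at the lowest address.
The bytes are already most-significant first: 0xA0E7BC96.
Top bit is set, so as a signed 32-bit value this is 0xA0E7BC96 − 2^32 = -1595425642.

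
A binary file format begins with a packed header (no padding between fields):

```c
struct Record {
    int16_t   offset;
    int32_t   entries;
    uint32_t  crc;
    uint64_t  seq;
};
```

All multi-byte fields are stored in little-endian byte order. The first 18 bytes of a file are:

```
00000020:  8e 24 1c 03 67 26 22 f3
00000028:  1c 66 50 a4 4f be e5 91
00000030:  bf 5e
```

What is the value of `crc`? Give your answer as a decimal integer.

1713173282

`crc` follows `offset` (2 B), `entries` (4 B), so it starts at offset 2 + 4 = 6 and occupies 4 bytes.
Bytes at offsets 6..9: 22 F3 1C 66.
Little-endian stores the least-significant byte at the lowest address.
Reassemble most-significant byte first: 66 1C F3 22 → 0x661CF322.
0x661CF322 = 1713173282.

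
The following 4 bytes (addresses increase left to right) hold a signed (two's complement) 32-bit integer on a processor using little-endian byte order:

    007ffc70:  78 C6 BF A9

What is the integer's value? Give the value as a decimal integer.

-1447049608

Little-endian: lowest address holds the least-significant byte.
Reassemble most-significant byte first: A9 BF C6 78 → 0xA9BFC678.
Top bit is set, so as a signed 32-bit value this is 0xA9BFC678 − 2^32 = -1447049608.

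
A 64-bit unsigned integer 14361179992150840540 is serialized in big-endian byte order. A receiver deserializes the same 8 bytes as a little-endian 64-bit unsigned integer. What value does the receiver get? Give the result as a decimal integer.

15858468632689987015

14361179992150840540 in 64-bit hexadecimal is 0xC74D291D339914DC.
Stored big-endian, the bytes at ascending addresses are C7 4D 29 1D 33 99 14 DC.
Read back as little-endian, the first byte is least significant, giving 0xDC1499331D294DC7.
0xDC1499331D294DC7 = 15858468632689987015.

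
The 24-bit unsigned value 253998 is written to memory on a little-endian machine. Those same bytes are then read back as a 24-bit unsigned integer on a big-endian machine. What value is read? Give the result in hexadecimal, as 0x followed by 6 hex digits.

253998 in 24-bit hexadecimal is 0x03E02E.
Stored little-endian, the bytes at ascending addresses are 2E E0 03.
Read back as big-endian, the last byte is least significant, giving 0x2EE003.

0x2EE003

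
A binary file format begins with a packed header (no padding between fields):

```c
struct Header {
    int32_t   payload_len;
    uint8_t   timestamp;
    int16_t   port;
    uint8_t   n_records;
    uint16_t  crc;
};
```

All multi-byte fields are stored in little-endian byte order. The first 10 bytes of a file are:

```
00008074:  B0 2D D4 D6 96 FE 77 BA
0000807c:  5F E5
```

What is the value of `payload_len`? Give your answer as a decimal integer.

-690737744

`payload_len` is the first field, at byte offset 0, occupying 4 bytes.
Bytes at offsets 0..3: B0 2D D4 D6.
Little-endian: lowest address holds the least-significant byte.
Reassemble most-significant byte first: D6 D4 2D B0 → 0xD6D42DB0.
Top bit is set, so as a signed 32-bit value this is 0xD6D42DB0 − 2^32 = -690737744.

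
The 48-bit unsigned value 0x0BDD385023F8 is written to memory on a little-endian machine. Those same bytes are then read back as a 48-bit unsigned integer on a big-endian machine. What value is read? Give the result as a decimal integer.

Stored little-endian, the bytes at ascending addresses are F8 23 50 38 DD 0B.
Read back as big-endian, the last byte is least significant, giving 0xF8235038DD0B.
0xF8235038DD0B = 272830553447691.

272830553447691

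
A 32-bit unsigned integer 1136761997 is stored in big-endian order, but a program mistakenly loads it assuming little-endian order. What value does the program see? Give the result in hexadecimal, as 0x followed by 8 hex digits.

1136761997 in 32-bit hexadecimal is 0x43C19C8D.
Stored big-endian, the bytes at ascending addresses are 43 C1 9C 8D.
Read back as little-endian, the first byte is least significant, giving 0x8D9CC143.

0x8D9CC143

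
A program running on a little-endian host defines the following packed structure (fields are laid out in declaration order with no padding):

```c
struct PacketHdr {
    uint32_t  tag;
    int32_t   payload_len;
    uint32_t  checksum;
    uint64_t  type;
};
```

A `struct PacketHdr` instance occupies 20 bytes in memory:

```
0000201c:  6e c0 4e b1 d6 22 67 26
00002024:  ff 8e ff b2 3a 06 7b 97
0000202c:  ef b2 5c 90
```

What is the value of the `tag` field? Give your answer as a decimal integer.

2974728302

`tag` is the first field, at byte offset 0, occupying 4 bytes.
Bytes at offsets 0..3: 6E C0 4E B1.
Little-endian stores the least-significant byte at the lowest address.
Reassemble most-significant byte first: B1 4E C0 6E → 0xB14EC06E.
0xB14EC06E = 2974728302.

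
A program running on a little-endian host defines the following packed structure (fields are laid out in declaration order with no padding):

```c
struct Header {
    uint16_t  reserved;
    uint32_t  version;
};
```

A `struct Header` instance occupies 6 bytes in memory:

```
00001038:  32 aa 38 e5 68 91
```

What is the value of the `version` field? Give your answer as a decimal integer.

`version` follows `reserved` (2 bytes), so it starts at byte offset 2 and occupies 4 bytes.
Bytes at offsets 2..5: 38 E5 68 91.
In little-endian order the low byte comes first in memory.
Reassemble most-significant byte first: 91 68 E5 38 → 0x9168E538.
0x9168E538 = 2439570744.

2439570744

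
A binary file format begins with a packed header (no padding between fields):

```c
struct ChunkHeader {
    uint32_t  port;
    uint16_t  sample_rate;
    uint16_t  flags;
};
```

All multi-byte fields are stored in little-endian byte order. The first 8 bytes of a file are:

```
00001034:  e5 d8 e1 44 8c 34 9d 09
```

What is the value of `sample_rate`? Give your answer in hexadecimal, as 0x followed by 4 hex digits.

0x348C

`sample_rate` follows `port` (4 bytes), so it starts at byte offset 4 and occupies 2 bytes.
Bytes at offsets 4..5: 8C 34.
Little-endian stores the least-significant byte at the lowest address.
Reassemble most-significant byte first: 34 8C → 0x348C.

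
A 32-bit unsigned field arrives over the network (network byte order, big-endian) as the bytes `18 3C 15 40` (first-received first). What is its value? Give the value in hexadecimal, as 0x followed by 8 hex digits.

Big-endian stores the most-significant byte at the lowest address.
The bytes are already most-significant first: 0x183C1540.

0x183C1540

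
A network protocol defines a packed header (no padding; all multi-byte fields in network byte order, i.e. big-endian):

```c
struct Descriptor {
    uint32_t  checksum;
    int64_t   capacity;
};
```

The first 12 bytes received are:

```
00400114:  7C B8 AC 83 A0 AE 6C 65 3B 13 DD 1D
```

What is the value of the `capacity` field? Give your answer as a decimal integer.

-6868433199654773475

`capacity` follows `checksum` (4 bytes), so it starts at byte offset 4 and occupies 8 bytes.
Bytes at offsets 4..11: A0 AE 6C 65 3B 13 DD 1D.
Big-endian stores the most-significant byte at the lowest address.
The bytes are already most-significant first: 0xA0AE6C653B13DD1D.
Top bit is set, so as a signed 64-bit value this is 0xA0AE6C653B13DD1D − 2^64 = -6868433199654773475.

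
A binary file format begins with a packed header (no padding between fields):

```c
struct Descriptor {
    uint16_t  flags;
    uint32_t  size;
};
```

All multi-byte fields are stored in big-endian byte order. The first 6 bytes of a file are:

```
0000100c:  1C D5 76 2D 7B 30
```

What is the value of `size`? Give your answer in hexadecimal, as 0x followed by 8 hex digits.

`size` follows `flags` (2 bytes), so it starts at byte offset 2 and occupies 4 bytes.
Bytes at offsets 2..5: 76 2D 7B 30.
Big-endian: lowest address holds the most-significant byte.
The bytes are already most-significant first: 0x762D7B30.

0x762D7B30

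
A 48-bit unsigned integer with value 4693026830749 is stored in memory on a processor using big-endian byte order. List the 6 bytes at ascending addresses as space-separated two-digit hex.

4693026830749 in hexadecimal, padded to 48 bits, is 0x0444AE32799D.
Split into bytes (most-significant first): 04 44 AE 32 79 9D.
In big-endian order the high byte comes first in memory.
So the memory order matches the most-significant-first order: 04 44 AE 32 79 9D.

04 44 AE 32 79 9D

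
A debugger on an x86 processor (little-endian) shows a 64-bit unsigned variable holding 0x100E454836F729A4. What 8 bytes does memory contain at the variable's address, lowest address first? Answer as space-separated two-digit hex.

Split into bytes (most-significant first): 10 0E 45 48 36 F7 29 A4.
In little-endian order the low byte comes first in memory.
So at ascending addresses the bytes are A4 29 F7 36 48 45 0E 10.

A4 29 F7 36 48 45 0E 10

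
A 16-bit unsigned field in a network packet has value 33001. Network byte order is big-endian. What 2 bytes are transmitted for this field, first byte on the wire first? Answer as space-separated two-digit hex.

80 E9

33001 in hexadecimal, padded to 16 bits, is 0x80E9.
Split into bytes (most-significant first): 80 E9.
In big-endian order the high byte comes first in memory.
So the memory order matches the most-significant-first order: 80 E9.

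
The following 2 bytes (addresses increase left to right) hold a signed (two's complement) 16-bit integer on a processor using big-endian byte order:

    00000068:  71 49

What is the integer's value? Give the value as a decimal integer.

Big-endian: lowest address holds the most-significant byte.
The bytes are already most-significant first: 0x7149.
0x7149 = 29001.

29001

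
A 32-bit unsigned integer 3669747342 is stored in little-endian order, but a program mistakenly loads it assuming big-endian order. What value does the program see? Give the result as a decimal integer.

3669747342 in 32-bit hexadecimal is 0xDABBE68E.
Stored little-endian, the bytes at ascending addresses are 8E E6 BB DA.
Read back as big-endian, the last byte is least significant, giving 0x8EE6BBDA.
0x8EE6BBDA = 2397486042.

2397486042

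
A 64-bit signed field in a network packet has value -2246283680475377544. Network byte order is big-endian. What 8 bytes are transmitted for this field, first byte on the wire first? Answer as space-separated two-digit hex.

Two's complement of -2246283680475377544 in 64 bits: 2246283680475377544 = 0x1F2C671B277DEF88; invert → 0xE0D398E4D8821077; add 1 → 0xE0D398E4D8821078.
Split into bytes (most-significant first): E0 D3 98 E4 D8 82 10 78.
Big-endian stores the most-significant byte at the lowest address.
So the memory order matches the most-significant-first order: E0 D3 98 E4 D8 82 10 78.

E0 D3 98 E4 D8 82 10 78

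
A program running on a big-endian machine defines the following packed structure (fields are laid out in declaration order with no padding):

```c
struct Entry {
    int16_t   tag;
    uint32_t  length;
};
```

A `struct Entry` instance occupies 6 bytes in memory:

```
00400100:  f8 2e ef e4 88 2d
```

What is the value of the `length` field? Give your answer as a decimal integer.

`length` follows `tag` (2 bytes), so it starts at byte offset 2 and occupies 4 bytes.
Bytes at offsets 2..5: EF E4 88 2D.
Big-endian: lowest address holds the most-significant byte.
The bytes are already most-significant first: 0xEFE4882D.
0xEFE4882D = 4024731693.

4024731693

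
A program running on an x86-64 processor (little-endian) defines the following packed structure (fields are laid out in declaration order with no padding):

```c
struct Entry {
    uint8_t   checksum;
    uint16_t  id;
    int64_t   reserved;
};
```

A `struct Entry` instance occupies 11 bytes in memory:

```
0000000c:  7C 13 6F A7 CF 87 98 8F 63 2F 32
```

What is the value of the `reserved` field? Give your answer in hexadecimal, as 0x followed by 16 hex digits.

0x322F638F9887CFA7

`reserved` follows `checksum` (1 B), `id` (2 B), so it starts at offset 1 + 2 = 3 and occupies 8 bytes.
Bytes at offsets 3..10: A7 CF 87 98 8F 63 2F 32.
Little-endian: lowest address holds the least-significant byte.
Reassemble most-significant byte first: 32 2F 63 8F 98 87 CF A7 → 0x322F638F9887CFA7.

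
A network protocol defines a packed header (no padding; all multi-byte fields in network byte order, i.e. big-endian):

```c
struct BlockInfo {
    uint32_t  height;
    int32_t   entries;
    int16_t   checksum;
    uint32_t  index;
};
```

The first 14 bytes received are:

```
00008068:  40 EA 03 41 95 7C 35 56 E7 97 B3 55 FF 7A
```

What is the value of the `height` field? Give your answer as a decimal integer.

`height` is the first field, at byte offset 0, occupying 4 bytes.
Bytes at offsets 0..3: 40 EA 03 41.
Big-endian: lowest address holds the most-significant byte.
The bytes are already most-significant first: 0x40EA0341.
0x40EA0341 = 1089078081.

1089078081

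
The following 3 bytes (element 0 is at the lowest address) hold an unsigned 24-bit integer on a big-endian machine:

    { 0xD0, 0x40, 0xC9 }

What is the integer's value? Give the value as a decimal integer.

13648073

Big-endian stores the most-significant byte at the lowest address.
The bytes are already most-significant first: 0xD040C9.
0xD040C9 = 13648073.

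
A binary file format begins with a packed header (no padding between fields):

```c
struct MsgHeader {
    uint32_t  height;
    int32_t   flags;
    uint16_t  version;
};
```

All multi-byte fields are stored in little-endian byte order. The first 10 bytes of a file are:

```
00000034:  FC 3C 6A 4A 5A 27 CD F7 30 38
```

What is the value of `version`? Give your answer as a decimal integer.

14384

`version` follows `height` (4 B), `flags` (4 B), so it starts at offset 4 + 4 = 8 and occupies 2 bytes.
Bytes at offsets 8..9: 30 38.
Little-endian stores the least-significant byte at the lowest address.
Reassemble most-significant byte first: 38 30 → 0x3830.
0x3830 = 14384.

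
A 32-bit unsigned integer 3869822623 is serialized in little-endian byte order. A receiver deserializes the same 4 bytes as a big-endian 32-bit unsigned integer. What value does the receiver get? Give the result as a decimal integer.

3869822623 in 32-bit hexadecimal is 0xE6A8CE9F.
Stored little-endian, the bytes at ascending addresses are 9F CE A8 E6.
Read back as big-endian, the last byte is least significant, giving 0x9FCEA8E6.
0x9FCEA8E6 = 2681120998.

2681120998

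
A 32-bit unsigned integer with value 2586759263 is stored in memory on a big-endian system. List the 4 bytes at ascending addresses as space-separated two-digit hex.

2586759263 in hexadecimal, padded to 32 bits, is 0x9A2ED05F.
Split into bytes (most-significant first): 9A 2E D0 5F.
Big-endian: lowest address holds the most-significant byte.
So the memory order matches the most-significant-first order: 9A 2E D0 5F.

9A 2E D0 5F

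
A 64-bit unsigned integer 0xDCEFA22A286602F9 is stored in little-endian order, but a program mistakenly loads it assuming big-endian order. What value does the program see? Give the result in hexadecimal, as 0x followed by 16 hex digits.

Stored little-endian, the bytes at ascending addresses are F9 02 66 28 2A A2 EF DC.
Read back as big-endian, the last byte is least significant, giving 0xF90266282AA2EFDC.

0xF90266282AA2EFDC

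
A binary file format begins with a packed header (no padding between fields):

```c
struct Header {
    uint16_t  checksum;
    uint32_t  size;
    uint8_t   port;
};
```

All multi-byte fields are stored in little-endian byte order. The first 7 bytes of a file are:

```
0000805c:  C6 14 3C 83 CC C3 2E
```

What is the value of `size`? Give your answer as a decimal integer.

`size` follows `checksum` (2 bytes), so it starts at byte offset 2 and occupies 4 bytes.
Bytes at offsets 2..5: 3C 83 CC C3.
Little-endian stores the least-significant byte at the lowest address.
Reassemble most-significant byte first: C3 CC 83 3C → 0xC3CC833C.
0xC3CC833C = 3284960060.

3284960060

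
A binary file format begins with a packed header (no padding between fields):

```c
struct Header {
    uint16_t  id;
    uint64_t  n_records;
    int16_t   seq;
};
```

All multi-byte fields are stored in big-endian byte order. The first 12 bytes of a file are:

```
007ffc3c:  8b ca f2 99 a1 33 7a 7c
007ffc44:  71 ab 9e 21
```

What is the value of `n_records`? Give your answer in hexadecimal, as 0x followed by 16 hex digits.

0xF299A1337A7C71AB

`n_records` follows `id` (2 bytes), so it starts at byte offset 2 and occupies 8 bytes.
Bytes at offsets 2..9: F2 99 A1 33 7A 7C 71 AB.
Big-endian: lowest address holds the most-significant byte.
The bytes are already most-significant first: 0xF299A1337A7C71AB.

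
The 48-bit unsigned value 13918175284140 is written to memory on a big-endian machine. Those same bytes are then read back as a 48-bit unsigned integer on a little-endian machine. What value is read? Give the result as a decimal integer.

13918175284140 in 48-bit hexadecimal is 0x0CA893E4CBAC.
Stored big-endian, the bytes at ascending addresses are 0C A8 93 E4 CB AC.
Read back as little-endian, the first byte is least significant, giving 0xACCBE493A80C.
0xACCBE493A80C = 189991713220620.

189991713220620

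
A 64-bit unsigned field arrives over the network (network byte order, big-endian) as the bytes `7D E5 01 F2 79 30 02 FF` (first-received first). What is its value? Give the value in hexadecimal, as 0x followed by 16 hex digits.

Big-endian: lowest address holds the most-significant byte.
The bytes are already most-significant first: 0x7DE501F2793002FF.

0x7DE501F2793002FF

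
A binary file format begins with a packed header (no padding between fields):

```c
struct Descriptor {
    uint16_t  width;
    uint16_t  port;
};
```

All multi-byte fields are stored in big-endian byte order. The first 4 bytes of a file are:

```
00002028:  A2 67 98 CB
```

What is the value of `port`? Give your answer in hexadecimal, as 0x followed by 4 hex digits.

`port` follows `width` (2 bytes), so it starts at byte offset 2 and occupies 2 bytes.
Bytes at offsets 2..3: 98 CB.
In big-endian order the high byte comes first in memory.
The bytes are already most-significant first: 0x98CB.

0x98CB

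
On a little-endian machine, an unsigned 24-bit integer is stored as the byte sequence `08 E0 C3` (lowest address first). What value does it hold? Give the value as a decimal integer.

Little-endian: lowest address holds the least-significant byte.
Reassemble most-significant byte first: C3 E0 08 → 0xC3E008.
0xC3E008 = 12836872.

12836872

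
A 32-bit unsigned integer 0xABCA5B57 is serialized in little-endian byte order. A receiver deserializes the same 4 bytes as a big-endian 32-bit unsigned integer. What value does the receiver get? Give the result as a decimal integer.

1465633451

Stored little-endian, the bytes at ascending addresses are 57 5B CA AB.
Read back as big-endian, the last byte is least significant, giving 0x575BCAAB.
0x575BCAAB = 1465633451.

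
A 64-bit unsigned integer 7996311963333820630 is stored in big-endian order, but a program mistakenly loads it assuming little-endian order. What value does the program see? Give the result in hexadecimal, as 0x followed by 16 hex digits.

0xD600B8475D9BF86E

7996311963333820630 in 64-bit hexadecimal is 0x6EF89B5D47B800D6.
Stored big-endian, the bytes at ascending addresses are 6E F8 9B 5D 47 B8 00 D6.
Read back as little-endian, the first byte is least significant, giving 0xD600B8475D9BF86E.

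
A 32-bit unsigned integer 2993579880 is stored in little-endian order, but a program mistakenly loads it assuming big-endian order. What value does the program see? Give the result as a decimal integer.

2993579880 in 32-bit hexadecimal is 0xB26E6768.
Stored little-endian, the bytes at ascending addresses are 68 67 6E B2.
Read back as big-endian, the last byte is least significant, giving 0x68676EB2.
0x68676EB2 = 1751609010.

1751609010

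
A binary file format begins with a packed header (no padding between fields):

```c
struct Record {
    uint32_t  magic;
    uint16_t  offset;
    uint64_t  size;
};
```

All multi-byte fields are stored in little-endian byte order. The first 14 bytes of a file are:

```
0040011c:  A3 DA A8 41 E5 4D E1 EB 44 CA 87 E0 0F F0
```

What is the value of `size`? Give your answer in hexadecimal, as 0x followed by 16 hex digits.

0xF00FE087CA44EBE1

`size` follows `magic` (4 B), `offset` (2 B), so it starts at offset 4 + 2 = 6 and occupies 8 bytes.
Bytes at offsets 6..13: E1 EB 44 CA 87 E0 0F F0.
Little-endian: lowest address holds the least-significant byte.
Reassemble most-significant byte first: F0 0F E0 87 CA 44 EB E1 → 0xF00FE087CA44EBE1.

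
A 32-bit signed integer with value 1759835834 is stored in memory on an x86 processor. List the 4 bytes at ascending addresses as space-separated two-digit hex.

1759835834 in hexadecimal, padded to 32 bits, is 0x68E4F6BA.
Split into bytes (most-significant first): 68 E4 F6 BA.
Little-endian stores the least-significant byte at the lowest address.
So at ascending addresses the bytes are BA F6 E4 68.

BA F6 E4 68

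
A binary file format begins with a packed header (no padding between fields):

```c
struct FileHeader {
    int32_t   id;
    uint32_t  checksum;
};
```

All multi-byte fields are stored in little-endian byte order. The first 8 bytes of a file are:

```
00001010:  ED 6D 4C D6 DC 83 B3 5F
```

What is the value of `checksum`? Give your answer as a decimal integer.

`checksum` follows `id` (4 bytes), so it starts at byte offset 4 and occupies 4 bytes.
Bytes at offsets 4..7: DC 83 B3 5F.
In little-endian order the low byte comes first in memory.
Reassemble most-significant byte first: 5F B3 83 DC → 0x5FB383DC.
0x5FB383DC = 1605600220.

1605600220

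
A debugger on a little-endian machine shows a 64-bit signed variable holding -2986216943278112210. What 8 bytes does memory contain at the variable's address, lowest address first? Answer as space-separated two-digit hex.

Two's complement of -2986216943278112210 in 64 bits: 2986216943278112210 = 0x29712C7CFE583DD2; invert → 0xD68ED38301A7C22D; add 1 → 0xD68ED38301A7C22E.
Split into bytes (most-significant first): D6 8E D3 83 01 A7 C2 2E.
Little-endian stores the least-significant byte at the lowest address.
So at ascending addresses the bytes are 2E C2 A7 01 83 D3 8E D6.

2E C2 A7 01 83 D3 8E D6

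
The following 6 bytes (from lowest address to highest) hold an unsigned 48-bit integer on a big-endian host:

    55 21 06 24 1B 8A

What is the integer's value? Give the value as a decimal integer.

Big-endian stores the most-significant byte at the lowest address.
The bytes are already most-significant first: 0x552106241B8A.
0x552106241B8A = 93600325311370.

93600325311370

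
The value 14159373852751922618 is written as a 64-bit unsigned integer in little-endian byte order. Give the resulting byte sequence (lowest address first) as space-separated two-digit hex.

14159373852751922618 in hexadecimal, padded to 64 bits, is 0xC480337FDF3B85BA.
Split into bytes (most-significant first): C4 80 33 7F DF 3B 85 BA.
In little-endian order the low byte comes first in memory.
So at ascending addresses the bytes are BA 85 3B DF 7F 33 80 C4.

BA 85 3B DF 7F 33 80 C4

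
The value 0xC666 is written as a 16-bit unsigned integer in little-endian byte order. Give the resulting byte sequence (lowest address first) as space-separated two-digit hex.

Split into bytes (most-significant first): C6 66.
Little-endian: lowest address holds the least-significant byte.
So at ascending addresses the bytes are 66 C6.

66 C6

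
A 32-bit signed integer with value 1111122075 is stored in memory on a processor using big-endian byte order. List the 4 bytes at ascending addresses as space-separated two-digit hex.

1111122075 in hexadecimal, padded to 32 bits, is 0x423A609B.
Split into bytes (most-significant first): 42 3A 60 9B.
Big-endian stores the most-significant byte at the lowest address.
So the memory order matches the most-significant-first order: 42 3A 60 9B.

42 3A 60 9B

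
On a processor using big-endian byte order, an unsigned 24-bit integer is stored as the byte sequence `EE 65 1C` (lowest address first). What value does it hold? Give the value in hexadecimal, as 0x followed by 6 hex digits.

Big-endian: lowest address holds the most-significant byte.
The bytes are already most-significant first: 0xEE651C.

0xEE651C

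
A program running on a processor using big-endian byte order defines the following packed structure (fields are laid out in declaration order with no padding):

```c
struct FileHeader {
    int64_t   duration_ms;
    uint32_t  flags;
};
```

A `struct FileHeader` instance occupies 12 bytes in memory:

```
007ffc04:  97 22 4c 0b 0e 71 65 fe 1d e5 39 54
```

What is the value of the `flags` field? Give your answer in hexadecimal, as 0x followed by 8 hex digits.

0x1DE53954

`flags` follows `duration_ms` (8 bytes), so it starts at byte offset 8 and occupies 4 bytes.
Bytes at offsets 8..11: 1D E5 39 54.
Big-endian stores the most-significant byte at the lowest address.
The bytes are already most-significant first: 0x1DE53954.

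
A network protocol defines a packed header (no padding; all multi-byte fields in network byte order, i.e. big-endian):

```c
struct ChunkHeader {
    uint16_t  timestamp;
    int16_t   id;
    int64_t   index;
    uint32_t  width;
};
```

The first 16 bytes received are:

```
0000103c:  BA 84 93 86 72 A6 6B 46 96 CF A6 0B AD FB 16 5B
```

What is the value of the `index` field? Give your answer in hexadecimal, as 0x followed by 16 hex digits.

`index` follows `timestamp` (2 B), `id` (2 B), so it starts at offset 2 + 2 = 4 and occupies 8 bytes.
Bytes at offsets 4..11: 72 A6 6B 46 96 CF A6 0B.
Big-endian stores the most-significant byte at the lowest address.
The bytes are already most-significant first: 0x72A66B4696CFA60B.

0x72A66B4696CFA60B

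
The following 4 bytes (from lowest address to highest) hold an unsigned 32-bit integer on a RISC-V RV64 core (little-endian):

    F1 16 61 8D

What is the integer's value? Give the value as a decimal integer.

Little-endian stores the least-significant byte at the lowest address.
Reassemble most-significant byte first: 8D 61 16 F1 → 0x8D6116F1.
0x8D6116F1 = 2371950321.

2371950321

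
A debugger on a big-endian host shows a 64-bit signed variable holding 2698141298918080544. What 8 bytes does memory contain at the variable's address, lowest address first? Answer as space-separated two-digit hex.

25 71 B9 37 4B D2 C0 20

2698141298918080544 in hexadecimal, padded to 64 bits, is 0x2571B9374BD2C020.
Split into bytes (most-significant first): 25 71 B9 37 4B D2 C0 20.
In big-endian order the high byte comes first in memory.
So the memory order matches the most-significant-first order: 25 71 B9 37 4B D2 C0 20.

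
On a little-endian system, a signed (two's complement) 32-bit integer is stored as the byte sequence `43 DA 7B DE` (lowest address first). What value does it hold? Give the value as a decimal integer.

-562308541

In little-endian order the low byte comes first in memory.
Reassemble most-significant byte first: DE 7B DA 43 → 0xDE7BDA43.
Top bit is set, so as a signed 32-bit value this is 0xDE7BDA43 − 2^32 = -562308541.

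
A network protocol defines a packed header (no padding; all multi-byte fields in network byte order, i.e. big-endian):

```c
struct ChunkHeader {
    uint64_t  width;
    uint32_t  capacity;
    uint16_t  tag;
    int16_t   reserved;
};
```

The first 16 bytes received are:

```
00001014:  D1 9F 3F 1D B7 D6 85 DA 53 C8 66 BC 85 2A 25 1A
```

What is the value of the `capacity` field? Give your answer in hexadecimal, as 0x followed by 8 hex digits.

`capacity` follows `width` (8 bytes), so it starts at byte offset 8 and occupies 4 bytes.
Bytes at offsets 8..11: 53 C8 66 BC.
In big-endian order the high byte comes first in memory.
The bytes are already most-significant first: 0x53C866BC.

0x53C866BC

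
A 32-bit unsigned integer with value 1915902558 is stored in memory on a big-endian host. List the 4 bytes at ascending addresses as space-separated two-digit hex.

1915902558 in hexadecimal, padded to 32 bits, is 0x72325A5E.
Split into bytes (most-significant first): 72 32 5A 5E.
Big-endian stores the most-significant byte at the lowest address.
So the memory order matches the most-significant-first order: 72 32 5A 5E.

72 32 5A 5E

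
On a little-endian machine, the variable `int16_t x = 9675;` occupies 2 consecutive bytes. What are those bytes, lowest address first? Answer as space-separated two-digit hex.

CB 25

9675 in hexadecimal, padded to 16 bits, is 0x25CB.
Split into bytes (most-significant first): 25 CB.
Little-endian stores the least-significant byte at the lowest address.
So at ascending addresses the bytes are CB 25.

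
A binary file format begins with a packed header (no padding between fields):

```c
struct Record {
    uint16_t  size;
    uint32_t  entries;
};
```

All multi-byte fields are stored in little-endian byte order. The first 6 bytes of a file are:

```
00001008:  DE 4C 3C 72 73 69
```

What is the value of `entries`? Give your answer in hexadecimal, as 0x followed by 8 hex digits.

0x6973723C

`entries` follows `size` (2 bytes), so it starts at byte offset 2 and occupies 4 bytes.
Bytes at offsets 2..5: 3C 72 73 69.
In little-endian order the low byte comes first in memory.
Reassemble most-significant byte first: 69 73 72 3C → 0x6973723C.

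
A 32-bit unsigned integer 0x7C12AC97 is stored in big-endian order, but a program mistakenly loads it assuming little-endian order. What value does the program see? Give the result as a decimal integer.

Stored big-endian, the bytes at ascending addresses are 7C 12 AC 97.
Read back as little-endian, the first byte is least significant, giving 0x97AC127C.
0x97AC127C = 2544636540.

2544636540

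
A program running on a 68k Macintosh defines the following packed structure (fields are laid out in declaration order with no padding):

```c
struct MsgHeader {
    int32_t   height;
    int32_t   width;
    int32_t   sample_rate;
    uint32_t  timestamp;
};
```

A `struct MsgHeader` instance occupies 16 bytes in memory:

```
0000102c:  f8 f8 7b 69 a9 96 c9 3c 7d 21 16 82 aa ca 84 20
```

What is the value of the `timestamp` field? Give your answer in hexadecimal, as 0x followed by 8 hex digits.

`timestamp` follows `height` (4 B), `width` (4 B), `sample_rate` (4 B), so it starts at offset 4 + 4 + 4 = 12 and occupies 4 bytes.
Bytes at offsets 12..15: AA CA 84 20.
In big-endian order the high byte comes first in memory.
The bytes are already most-significant first: 0xAACA8420.

0xAACA8420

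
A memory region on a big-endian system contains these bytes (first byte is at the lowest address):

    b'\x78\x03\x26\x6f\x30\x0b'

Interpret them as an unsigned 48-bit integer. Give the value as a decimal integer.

131954925056011

Big-endian stores the most-significant byte at the lowest address.
The bytes are already most-significant first: 0x7803266F300B.
0x7803266F300B = 131954925056011.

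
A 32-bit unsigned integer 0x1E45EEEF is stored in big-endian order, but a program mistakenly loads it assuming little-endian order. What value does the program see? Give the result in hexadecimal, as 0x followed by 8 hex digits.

Stored big-endian, the bytes at ascending addresses are 1E 45 EE EF.
Read back as little-endian, the first byte is least significant, giving 0xEFEE451E.

0xEFEE451E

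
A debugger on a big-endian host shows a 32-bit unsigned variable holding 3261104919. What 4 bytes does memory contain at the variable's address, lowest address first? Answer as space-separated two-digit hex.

C2 60 83 17

3261104919 in hexadecimal, padded to 32 bits, is 0xC2608317.
Split into bytes (most-significant first): C2 60 83 17.
Big-endian: lowest address holds the most-significant byte.
So the memory order matches the most-significant-first order: C2 60 83 17.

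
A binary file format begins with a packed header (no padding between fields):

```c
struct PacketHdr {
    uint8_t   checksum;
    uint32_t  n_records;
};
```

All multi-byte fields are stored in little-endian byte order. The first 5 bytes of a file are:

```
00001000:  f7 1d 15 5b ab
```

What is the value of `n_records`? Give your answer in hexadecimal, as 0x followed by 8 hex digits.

0xAB5B151D

`n_records` follows `checksum` (1 byte), so it starts at byte offset 1 and occupies 4 bytes.
Bytes at offsets 1..4: 1D 15 5B AB.
Little-endian: lowest address holds the least-significant byte.
Reassemble most-significant byte first: AB 5B 15 1D → 0xAB5B151D.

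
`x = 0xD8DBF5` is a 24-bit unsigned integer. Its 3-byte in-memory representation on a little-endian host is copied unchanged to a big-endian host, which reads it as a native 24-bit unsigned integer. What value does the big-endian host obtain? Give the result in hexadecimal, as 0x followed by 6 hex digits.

Stored little-endian, the bytes at ascending addresses are F5 DB D8.
Read back as big-endian, the last byte is least significant, giving 0xF5DBD8.

0xF5DBD8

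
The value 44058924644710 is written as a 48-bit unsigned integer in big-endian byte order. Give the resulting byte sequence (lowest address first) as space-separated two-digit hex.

28 12 44 8D 79 66

44058924644710 in hexadecimal, padded to 48 bits, is 0x2812448D7966.
Split into bytes (most-significant first): 28 12 44 8D 79 66.
In big-endian order the high byte comes first in memory.
So the memory order matches the most-significant-first order: 28 12 44 8D 79 66.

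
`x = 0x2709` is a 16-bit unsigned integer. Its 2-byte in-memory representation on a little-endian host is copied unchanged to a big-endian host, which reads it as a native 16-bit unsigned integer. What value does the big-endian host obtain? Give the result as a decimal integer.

Stored little-endian, the bytes at ascending addresses are 09 27.
Read back as big-endian, the last byte is least significant, giving 0x0927.
0x0927 = 2343.

2343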